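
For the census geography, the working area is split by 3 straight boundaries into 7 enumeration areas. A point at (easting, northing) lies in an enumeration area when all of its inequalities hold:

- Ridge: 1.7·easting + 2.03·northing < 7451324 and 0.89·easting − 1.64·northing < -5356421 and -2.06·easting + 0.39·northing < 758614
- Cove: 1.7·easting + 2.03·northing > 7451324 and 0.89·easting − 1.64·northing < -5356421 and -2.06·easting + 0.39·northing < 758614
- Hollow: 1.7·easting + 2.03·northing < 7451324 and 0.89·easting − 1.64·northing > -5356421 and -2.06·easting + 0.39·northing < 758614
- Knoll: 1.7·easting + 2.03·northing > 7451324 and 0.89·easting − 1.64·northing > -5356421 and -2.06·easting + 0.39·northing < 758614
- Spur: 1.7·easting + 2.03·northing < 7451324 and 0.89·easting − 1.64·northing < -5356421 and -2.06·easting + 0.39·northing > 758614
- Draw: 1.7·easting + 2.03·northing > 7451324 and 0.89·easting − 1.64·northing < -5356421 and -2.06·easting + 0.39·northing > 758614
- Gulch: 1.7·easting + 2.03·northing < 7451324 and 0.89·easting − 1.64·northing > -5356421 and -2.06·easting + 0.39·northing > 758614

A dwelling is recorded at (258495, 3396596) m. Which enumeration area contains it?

Gulch

1.7·258495 + 2.03·3396596 = 7334531.380, which is < 7451324
0.89·258495 − 1.64·3396596 = -5340356.890, which is > -5356421
-2.06·258495 + 0.39·3396596 = 792172.740, which is > 758614
This sign pattern matches Gulch.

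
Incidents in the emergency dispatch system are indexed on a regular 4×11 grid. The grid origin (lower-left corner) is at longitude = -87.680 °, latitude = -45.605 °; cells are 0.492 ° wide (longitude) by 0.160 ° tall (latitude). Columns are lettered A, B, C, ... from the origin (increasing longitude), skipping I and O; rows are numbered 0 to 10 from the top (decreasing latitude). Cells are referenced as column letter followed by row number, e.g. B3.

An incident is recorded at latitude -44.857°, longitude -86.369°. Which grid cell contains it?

Column index: ⌊(-86.369 − -87.680) / 0.492⌋ = ⌊2.665⌋ = 2 → column C
Row offset from origin: ⌊(-44.857 − -45.605) / 0.160⌋ = ⌊4.675⌋ = 4 → row 6 (counted from top)

C6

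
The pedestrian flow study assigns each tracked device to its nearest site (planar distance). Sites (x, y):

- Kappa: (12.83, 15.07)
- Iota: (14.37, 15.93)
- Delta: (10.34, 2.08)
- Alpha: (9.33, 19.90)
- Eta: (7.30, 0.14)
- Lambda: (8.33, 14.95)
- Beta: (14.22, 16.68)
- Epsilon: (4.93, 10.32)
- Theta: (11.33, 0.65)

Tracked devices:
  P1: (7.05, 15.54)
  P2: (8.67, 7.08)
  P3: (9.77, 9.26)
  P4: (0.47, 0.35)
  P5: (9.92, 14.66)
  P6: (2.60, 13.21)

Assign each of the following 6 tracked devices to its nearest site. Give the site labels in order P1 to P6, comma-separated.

Lambda, Epsilon, Epsilon, Eta, Lambda, Epsilon

P1 → Lambda (d²=1.99)
P2 → Epsilon (d²=24.49)
P3 → Epsilon (d²=24.55)
P4 → Eta (d²=46.69)
P5 → Lambda (d²=2.61)
P6 → Epsilon (d²=13.78)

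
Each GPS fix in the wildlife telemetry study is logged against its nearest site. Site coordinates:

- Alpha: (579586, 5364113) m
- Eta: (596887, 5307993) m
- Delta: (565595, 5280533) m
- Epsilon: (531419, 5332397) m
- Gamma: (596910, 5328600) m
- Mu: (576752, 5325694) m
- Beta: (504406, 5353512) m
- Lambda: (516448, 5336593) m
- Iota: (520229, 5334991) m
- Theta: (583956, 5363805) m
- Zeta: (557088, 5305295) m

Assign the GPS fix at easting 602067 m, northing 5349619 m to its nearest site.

Squared distances to each site:
Alpha: 715471397.000; Eta: 1759556276.000; Delta: 6103082180.000; Epsilon: 5287737188.000; Gamma: 468393010.000; Mu: 1213254850.000; Beta: 9552826370.000; Lambda: 7500289837.000; Iota: 6911436628.000; Theta: 529250917.000; Zeta: 3987727417.000.
Minimum at Gamma.

Gamma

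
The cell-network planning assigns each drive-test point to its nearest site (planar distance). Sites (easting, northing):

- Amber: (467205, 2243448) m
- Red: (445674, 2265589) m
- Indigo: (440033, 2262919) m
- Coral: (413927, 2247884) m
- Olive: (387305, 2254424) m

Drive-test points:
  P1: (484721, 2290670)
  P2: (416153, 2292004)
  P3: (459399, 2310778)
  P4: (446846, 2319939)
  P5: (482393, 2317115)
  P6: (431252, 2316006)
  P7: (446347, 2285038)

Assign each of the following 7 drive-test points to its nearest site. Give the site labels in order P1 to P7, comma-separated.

Red, Indigo, Red, Red, Red, Red, Red

P1 → Red (d²=2153724770.00)
P2 → Indigo (d²=1416191625.00)
P3 → Red (d²=2230421346.00)
P4 → Red (d²=2955296084.00)
P5 → Red (d²=4003213637.00)
P6 → Red (d²=2749867973.00)
P7 → Red (d²=378716530.00)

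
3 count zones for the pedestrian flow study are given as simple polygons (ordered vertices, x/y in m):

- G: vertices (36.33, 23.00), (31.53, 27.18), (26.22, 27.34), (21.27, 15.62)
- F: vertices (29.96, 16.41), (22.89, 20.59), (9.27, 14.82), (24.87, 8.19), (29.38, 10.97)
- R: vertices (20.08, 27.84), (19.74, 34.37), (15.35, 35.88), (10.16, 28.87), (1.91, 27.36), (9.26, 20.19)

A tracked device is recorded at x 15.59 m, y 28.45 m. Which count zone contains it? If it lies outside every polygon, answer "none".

R

Cast a ray rightward from (15.59, 28.45). For each polygon, the edges (by vertex number in listed order) whose endpoints lie on opposite sides of y = 28.45, where each meets that height, and whether that is right or left of the point:
G: no edge straddles that height → 0 crossings.
F: no edge straddles that height → 0 crossings.
R: 1–2 at x≈20.048 (right), 4–5 at x≈7.865 (left) → 1 crossing.
Only R has an odd count, so the point is inside R.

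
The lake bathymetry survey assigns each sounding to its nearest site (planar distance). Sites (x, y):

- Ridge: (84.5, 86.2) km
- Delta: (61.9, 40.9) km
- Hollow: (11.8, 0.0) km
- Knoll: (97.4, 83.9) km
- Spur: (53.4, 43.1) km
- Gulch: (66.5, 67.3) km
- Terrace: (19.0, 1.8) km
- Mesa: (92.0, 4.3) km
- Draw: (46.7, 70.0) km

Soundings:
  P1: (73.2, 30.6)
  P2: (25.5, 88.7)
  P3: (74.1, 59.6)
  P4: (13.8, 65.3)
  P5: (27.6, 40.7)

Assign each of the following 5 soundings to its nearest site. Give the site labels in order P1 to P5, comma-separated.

Delta, Draw, Gulch, Draw, Spur

P1 → Delta (d²=233.78)
P2 → Draw (d²=799.13)
P3 → Gulch (d²=117.05)
P4 → Draw (d²=1104.50)
P5 → Spur (d²=671.40)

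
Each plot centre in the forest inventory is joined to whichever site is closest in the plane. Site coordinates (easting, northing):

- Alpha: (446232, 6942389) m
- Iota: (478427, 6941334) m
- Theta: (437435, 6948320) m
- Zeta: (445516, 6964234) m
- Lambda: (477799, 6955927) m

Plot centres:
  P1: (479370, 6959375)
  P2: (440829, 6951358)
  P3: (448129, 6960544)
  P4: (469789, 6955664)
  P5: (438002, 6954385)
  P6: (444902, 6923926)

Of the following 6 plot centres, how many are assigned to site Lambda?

2

P1 → Lambda
P2 → Theta
P3 → Zeta
P4 → Lambda
P5 → Theta
P6 → Alpha
2 of the 6 go to Lambda.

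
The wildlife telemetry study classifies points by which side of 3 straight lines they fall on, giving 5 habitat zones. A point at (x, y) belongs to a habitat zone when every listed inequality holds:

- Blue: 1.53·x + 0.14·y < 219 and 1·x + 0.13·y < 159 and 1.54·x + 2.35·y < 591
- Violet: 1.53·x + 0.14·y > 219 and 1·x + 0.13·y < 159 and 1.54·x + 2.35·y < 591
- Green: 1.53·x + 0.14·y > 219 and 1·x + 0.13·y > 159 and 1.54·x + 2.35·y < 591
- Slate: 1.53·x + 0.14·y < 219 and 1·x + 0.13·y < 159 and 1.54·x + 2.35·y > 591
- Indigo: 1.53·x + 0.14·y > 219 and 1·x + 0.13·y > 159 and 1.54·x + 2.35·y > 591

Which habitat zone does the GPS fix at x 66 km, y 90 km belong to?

1.53·66 + 0.14·90 = 113.580, which is < 219
1·66 + 0.13·90 = 77.700, which is < 159
1.54·66 + 2.35·90 = 313.140, which is < 591
This sign pattern matches Blue.

Blue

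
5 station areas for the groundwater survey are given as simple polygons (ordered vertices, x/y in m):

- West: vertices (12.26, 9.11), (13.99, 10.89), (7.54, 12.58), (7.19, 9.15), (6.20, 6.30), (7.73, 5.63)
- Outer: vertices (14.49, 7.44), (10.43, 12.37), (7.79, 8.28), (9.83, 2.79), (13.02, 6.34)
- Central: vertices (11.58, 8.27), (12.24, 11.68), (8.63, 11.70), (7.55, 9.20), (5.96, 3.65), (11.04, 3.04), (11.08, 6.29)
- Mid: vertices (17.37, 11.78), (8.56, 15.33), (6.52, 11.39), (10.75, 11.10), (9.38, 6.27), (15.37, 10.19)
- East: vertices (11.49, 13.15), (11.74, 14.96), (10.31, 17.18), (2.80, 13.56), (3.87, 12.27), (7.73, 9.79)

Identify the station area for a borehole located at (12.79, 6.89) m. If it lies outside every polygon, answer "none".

Cast a ray rightward from (12.79, 6.89). For each polygon, the edges (by vertex number in listed order) whose endpoints lie on opposite sides of y = 6.89, where each meets that height, and whether that is right or left of the point:
West: 4–5 at x≈6.405 (left), 6–1 at x≈9.370 (left) → 0 crossings.
Outer: 3–4 at x≈8.307 (left), 5–1 at x≈13.755 (right) → 1 crossing.
Central: 4–5 at x≈6.888 (left), 7–1 at x≈11.232 (left) → 0 crossings.
Mid: 4–5 at x≈9.556 (left), 5–6 at x≈10.327 (left) → 0 crossings.
East: no edge straddles that height → 0 crossings.
Only Outer has an odd count, so the point is inside Outer.

Outer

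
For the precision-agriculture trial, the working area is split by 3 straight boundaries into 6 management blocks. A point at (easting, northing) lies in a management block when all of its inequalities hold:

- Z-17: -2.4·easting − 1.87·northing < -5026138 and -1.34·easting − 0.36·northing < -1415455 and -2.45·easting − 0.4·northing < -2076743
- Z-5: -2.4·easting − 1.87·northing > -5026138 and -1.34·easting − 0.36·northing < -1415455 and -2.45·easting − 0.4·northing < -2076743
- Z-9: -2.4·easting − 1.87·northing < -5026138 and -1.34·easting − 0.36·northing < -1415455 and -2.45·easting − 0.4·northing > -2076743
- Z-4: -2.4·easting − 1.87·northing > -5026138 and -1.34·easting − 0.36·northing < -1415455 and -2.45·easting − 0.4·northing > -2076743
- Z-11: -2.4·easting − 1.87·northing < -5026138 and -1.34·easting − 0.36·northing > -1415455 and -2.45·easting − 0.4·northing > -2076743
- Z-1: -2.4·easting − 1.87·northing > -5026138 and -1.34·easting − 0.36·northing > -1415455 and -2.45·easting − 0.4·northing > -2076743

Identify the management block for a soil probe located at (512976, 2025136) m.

-2.4·512976 − 1.87·2025136 = -5018146.720, which is > -5026138
-1.34·512976 − 0.36·2025136 = -1416436.800, which is < -1415455
-2.45·512976 − 0.4·2025136 = -2066845.600, which is > -2076743
This sign pattern matches Z-4.

Z-4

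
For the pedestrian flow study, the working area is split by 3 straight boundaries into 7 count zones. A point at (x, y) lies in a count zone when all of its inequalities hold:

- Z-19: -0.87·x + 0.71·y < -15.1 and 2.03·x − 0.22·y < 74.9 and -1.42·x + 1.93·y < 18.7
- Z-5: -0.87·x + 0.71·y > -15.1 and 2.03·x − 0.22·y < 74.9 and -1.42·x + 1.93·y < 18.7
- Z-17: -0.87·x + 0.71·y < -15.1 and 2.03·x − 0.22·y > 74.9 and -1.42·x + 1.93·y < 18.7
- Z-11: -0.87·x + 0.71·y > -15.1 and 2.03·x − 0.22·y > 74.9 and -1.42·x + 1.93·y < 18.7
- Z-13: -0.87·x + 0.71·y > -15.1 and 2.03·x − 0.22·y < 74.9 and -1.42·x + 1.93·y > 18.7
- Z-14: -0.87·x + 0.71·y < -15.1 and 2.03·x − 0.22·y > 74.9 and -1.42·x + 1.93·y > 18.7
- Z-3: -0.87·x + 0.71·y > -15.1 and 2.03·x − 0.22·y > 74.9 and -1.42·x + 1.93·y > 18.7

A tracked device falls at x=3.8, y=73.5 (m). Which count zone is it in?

-0.87·3.8 + 0.71·73.5 = 48.879, which is > -15.1
2.03·3.8 − 0.22·73.5 = -8.456, which is < 74.9
-1.42·3.8 + 1.93·73.5 = 136.459, which is > 18.7
This sign pattern matches Z-13.

Z-13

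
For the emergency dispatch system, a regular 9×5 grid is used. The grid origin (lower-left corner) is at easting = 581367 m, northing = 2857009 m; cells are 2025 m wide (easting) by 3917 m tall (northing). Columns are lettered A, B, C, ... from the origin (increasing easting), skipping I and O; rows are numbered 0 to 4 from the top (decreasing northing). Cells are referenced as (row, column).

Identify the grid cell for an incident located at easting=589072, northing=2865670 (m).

Column index: ⌊(589072 − 581367) / 2025⌋ = ⌊3.805⌋ = 3 → column D
Row offset from origin: ⌊(2865670 − 2857009) / 3917⌋ = ⌊2.211⌋ = 2 → row 2 (counted from top)

(2, D)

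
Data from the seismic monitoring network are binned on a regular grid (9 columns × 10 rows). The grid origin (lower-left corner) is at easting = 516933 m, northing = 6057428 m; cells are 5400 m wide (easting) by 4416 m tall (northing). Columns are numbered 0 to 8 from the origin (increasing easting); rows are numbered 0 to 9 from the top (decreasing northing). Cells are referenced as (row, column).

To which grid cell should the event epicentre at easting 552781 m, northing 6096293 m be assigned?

Column index: ⌊(552781 − 516933) / 5400⌋ = ⌊6.639⌋ = 6
Row offset from origin: ⌊(6096293 − 6057428) / 4416⌋ = ⌊8.801⌋ = 8 → row 1 (counted from top)

(1, 6)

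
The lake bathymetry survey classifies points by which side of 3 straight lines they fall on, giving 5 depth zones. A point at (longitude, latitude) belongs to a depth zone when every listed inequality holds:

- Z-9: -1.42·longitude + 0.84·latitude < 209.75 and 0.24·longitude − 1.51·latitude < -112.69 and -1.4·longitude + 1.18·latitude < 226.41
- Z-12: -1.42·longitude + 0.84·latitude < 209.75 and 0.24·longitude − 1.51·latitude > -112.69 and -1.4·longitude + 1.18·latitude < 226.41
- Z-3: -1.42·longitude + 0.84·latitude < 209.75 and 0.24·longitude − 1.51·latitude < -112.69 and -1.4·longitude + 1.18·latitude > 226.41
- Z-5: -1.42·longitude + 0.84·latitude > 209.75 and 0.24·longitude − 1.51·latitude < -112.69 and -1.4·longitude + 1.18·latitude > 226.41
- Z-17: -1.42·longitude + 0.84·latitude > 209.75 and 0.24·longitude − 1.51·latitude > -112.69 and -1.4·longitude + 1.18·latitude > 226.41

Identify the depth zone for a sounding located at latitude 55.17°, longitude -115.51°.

-1.42·-115.51 + 0.84·55.17 = 210.367, which is > 209.75
0.24·-115.51 − 1.51·55.17 = -111.029, which is > -112.69
-1.4·-115.51 + 1.18·55.17 = 226.815, which is > 226.41
This sign pattern matches Z-17.

Z-17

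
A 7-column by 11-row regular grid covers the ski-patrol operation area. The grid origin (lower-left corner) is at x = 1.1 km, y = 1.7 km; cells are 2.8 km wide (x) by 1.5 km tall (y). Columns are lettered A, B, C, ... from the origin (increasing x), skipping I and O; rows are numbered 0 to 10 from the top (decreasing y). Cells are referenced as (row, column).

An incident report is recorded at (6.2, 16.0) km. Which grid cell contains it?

(1, B)

Column index: ⌊(6.2 − 1.1) / 2.8⌋ = ⌊1.821⌋ = 1 → column B
Row offset from origin: ⌊(16.0 − 1.7) / 1.5⌋ = ⌊9.533⌋ = 9 → row 1 (counted from top)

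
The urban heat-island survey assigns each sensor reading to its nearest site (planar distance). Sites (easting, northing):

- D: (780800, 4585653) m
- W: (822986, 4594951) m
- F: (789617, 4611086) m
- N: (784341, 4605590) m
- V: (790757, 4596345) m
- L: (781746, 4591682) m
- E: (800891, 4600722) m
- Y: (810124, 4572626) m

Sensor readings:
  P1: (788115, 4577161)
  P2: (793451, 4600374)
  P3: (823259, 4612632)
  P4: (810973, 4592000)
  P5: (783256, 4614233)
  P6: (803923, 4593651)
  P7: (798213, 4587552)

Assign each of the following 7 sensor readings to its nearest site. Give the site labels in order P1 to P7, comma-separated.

P1 → D (d²=125623289.00)
P2 → V (d²=23490477.00)
P3 → W (d²=312692290.00)
P4 → W (d²=153020570.00)
P5 → F (d²=50365930.00)
P6 → E (d²=59192065.00)
P7 → V (d²=132908785.00)

D, V, W, W, F, E, V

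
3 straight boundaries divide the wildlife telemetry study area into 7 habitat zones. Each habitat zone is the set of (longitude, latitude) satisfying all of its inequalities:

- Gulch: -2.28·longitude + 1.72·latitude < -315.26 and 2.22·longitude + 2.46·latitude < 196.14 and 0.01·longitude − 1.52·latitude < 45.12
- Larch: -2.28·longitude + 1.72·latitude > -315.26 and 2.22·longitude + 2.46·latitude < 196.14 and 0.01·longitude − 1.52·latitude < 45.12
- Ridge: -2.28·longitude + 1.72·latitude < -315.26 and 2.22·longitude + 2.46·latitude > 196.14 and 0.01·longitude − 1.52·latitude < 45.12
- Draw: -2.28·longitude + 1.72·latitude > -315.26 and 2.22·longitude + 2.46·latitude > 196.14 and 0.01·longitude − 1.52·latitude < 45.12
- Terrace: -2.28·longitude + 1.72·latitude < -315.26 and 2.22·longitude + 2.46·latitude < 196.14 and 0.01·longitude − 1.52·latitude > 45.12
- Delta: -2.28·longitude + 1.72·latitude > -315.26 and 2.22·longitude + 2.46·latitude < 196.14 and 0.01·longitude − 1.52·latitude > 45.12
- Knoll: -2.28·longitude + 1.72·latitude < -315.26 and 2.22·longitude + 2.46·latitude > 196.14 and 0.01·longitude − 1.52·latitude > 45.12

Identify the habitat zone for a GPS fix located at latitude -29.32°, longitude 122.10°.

Knoll

-2.28·122.10 + 1.72·-29.32 = -328.818, which is < -315.26
2.22·122.10 + 2.46·-29.32 = 198.935, which is > 196.14
0.01·122.10 − 1.52·-29.32 = 45.787, which is > 45.12
This sign pattern matches Knoll.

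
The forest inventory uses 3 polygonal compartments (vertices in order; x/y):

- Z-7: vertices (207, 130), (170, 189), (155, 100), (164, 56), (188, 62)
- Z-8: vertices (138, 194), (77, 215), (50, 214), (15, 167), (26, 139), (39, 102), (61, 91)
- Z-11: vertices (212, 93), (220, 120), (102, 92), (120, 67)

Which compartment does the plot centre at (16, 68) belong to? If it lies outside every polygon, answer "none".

none

Cast a ray rightward from (16, 68). For each polygon, the edges (by vertex number in listed order) whose endpoints lie on opposite sides of y = 68, where each meets that height, and whether that is right or left of the point:
Z-7: 3–4 at x≈161.5 (right), 5–1 at x≈189.7 (right) → 2 crossings.
Z-8: no edge straddles that height → 0 crossings.
Z-11: 3–4 at x≈119.3 (right), 4–1 at x≈123.5 (right) → 2 crossings.
All counts are even, so the point lies outside every listed polygon.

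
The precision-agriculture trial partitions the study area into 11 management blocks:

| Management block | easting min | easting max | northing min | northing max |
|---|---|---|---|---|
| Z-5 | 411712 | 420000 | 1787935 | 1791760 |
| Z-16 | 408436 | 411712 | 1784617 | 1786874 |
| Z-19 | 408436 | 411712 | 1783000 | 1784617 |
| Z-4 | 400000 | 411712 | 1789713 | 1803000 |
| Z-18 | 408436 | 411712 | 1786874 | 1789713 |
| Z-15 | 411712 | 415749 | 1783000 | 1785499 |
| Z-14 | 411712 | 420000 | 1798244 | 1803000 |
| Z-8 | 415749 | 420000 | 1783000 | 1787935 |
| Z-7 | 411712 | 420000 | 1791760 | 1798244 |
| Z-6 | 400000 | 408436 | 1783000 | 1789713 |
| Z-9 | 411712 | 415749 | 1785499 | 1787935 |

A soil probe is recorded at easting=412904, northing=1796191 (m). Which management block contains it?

The point has easting = 412904 and northing = 1796191.
Only Z-7 satisfies 411712 ≤ easting ≤ 420000 and 1791760 ≤ northing ≤ 1798244.

Z-7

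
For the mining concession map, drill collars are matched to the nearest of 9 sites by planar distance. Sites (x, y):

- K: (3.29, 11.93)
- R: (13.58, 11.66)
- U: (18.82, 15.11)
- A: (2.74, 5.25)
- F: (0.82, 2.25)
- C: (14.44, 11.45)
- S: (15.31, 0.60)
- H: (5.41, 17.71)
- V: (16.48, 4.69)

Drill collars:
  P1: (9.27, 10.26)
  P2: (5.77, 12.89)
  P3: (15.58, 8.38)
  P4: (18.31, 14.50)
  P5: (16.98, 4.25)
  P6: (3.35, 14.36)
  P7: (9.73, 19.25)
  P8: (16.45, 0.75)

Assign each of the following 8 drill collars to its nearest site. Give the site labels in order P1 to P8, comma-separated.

P1 → R (d²=20.54)
P2 → K (d²=7.07)
P3 → C (d²=10.72)
P4 → U (d²=0.63)
P5 → V (d²=0.44)
P6 → K (d²=5.91)
P7 → H (d²=21.03)
P8 → S (d²=1.32)

R, K, C, U, V, K, H, S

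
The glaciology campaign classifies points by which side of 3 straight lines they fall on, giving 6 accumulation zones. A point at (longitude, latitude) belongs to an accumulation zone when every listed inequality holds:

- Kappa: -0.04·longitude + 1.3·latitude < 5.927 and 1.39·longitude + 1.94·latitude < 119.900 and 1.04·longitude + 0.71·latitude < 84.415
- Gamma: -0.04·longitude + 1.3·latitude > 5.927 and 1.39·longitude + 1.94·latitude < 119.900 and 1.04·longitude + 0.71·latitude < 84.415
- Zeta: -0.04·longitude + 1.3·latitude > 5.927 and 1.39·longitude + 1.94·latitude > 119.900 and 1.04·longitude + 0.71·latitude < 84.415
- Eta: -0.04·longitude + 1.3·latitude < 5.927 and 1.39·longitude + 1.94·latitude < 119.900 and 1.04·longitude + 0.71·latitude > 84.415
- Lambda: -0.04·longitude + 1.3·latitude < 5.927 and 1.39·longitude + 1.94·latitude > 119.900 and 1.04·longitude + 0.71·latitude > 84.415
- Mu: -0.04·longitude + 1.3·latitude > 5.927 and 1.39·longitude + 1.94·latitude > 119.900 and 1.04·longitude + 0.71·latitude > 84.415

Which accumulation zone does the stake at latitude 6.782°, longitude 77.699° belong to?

Lambda

-0.04·77.699 + 1.3·6.782 = 5.709, which is < 5.927
1.39·77.699 + 1.94·6.782 = 121.159, which is > 119.900
1.04·77.699 + 0.71·6.782 = 85.622, which is > 84.415
This sign pattern matches Lambda.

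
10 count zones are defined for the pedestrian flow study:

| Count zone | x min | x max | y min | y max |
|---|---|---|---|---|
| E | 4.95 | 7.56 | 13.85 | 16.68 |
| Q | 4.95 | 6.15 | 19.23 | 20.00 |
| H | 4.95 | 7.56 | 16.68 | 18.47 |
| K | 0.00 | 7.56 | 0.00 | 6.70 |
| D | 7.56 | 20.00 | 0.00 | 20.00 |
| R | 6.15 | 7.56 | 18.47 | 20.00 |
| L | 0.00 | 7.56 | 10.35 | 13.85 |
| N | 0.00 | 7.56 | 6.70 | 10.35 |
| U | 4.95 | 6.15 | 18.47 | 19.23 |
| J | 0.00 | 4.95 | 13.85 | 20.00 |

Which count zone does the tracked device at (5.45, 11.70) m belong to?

L

The point has x = 5.45 and y = 11.70.
Only L satisfies 0.00 ≤ x ≤ 7.56 and 10.35 ≤ y ≤ 13.85.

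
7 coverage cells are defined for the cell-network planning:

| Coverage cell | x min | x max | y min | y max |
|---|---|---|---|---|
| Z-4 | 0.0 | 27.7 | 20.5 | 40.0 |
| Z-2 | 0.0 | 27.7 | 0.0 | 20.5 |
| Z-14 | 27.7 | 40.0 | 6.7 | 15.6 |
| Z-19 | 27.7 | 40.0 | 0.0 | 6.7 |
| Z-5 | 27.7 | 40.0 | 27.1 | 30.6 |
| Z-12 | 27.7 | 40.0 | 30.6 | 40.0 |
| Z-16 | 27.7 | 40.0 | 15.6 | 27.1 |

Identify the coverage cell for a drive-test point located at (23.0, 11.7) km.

The point has x = 23.0 and y = 11.7.
Only Z-2 satisfies 0.0 ≤ x ≤ 27.7 and 0.0 ≤ y ≤ 20.5.

Z-2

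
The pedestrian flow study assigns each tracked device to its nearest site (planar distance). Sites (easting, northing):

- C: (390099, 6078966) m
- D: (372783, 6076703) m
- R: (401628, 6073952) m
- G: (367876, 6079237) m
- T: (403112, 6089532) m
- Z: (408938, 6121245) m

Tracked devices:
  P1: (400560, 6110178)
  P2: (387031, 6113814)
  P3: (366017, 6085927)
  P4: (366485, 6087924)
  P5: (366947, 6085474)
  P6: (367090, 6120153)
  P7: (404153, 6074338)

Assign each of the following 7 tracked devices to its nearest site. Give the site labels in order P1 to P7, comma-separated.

P1 → Z (d²=192669373.00)
P2 → Z (d²=535136410.00)
P3 → G (d²=48211981.00)
P4 → G (d²=77398850.00)
P5 → G (d²=39763210.00)
P6 → G (d²=1674736852.00)
P7 → R (d²=6524621.00)

Z, Z, G, G, G, G, R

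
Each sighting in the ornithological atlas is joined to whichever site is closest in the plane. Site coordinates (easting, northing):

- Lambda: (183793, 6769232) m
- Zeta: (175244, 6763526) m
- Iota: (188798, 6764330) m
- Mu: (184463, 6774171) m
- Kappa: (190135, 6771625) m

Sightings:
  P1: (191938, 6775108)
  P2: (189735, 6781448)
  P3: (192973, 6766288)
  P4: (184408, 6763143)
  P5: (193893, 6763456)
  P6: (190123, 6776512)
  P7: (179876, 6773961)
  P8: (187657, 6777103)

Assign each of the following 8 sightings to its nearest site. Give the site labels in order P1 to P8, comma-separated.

Kappa, Mu, Iota, Iota, Iota, Kappa, Mu, Mu

P1 → Kappa (d²=15382098.00)
P2 → Mu (d²=80748713.00)
P3 → Iota (d²=21264389.00)
P4 → Iota (d²=20681069.00)
P5 → Iota (d²=26722901.00)
P6 → Kappa (d²=23882913.00)
P7 → Mu (d²=21084669.00)
P8 → Mu (d²=18798260.00)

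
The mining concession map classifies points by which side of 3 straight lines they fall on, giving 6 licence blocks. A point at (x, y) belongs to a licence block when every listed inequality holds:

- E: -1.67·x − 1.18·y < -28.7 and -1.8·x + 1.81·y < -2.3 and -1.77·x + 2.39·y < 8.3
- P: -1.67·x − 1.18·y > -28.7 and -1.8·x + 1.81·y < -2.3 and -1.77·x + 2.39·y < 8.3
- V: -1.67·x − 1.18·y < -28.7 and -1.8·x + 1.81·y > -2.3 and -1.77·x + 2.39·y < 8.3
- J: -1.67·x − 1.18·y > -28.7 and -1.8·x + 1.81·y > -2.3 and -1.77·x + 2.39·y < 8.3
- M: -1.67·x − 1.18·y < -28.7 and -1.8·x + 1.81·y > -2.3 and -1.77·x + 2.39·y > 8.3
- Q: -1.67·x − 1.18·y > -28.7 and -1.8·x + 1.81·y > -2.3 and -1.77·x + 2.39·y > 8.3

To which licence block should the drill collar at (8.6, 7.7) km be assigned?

J

-1.67·8.6 − 1.18·7.7 = -23.448, which is > -28.7
-1.8·8.6 + 1.81·7.7 = -1.543, which is > -2.3
-1.77·8.6 + 2.39·7.7 = 3.181, which is < 8.3
This sign pattern matches J.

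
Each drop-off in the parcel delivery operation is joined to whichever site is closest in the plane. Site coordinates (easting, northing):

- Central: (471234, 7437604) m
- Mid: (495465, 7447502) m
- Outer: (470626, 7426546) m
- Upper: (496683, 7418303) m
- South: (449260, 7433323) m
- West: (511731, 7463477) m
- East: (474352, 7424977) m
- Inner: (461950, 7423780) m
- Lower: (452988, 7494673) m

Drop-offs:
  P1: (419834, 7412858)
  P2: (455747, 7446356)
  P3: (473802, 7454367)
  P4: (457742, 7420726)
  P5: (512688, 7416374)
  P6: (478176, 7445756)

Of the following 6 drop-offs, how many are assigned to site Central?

2

P1 → South
P2 → South
P3 → Central
P4 → Inner
P5 → Upper
P6 → Central
2 of the 6 go to Central.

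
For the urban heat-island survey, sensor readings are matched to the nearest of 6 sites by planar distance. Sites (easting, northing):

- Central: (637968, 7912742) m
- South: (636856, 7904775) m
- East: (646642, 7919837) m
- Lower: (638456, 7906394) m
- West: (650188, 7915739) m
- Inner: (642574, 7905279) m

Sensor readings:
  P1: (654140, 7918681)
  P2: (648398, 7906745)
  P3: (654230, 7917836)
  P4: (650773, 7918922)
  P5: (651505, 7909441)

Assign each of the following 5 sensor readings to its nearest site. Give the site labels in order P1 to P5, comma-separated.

P1 → West (d²=24273668.00)
P2 → Inner (d²=36068132.00)
P3 → West (d²=20735173.00)
P4 → West (d²=10473714.00)
P5 → West (d²=41399293.00)

West, Inner, West, West, West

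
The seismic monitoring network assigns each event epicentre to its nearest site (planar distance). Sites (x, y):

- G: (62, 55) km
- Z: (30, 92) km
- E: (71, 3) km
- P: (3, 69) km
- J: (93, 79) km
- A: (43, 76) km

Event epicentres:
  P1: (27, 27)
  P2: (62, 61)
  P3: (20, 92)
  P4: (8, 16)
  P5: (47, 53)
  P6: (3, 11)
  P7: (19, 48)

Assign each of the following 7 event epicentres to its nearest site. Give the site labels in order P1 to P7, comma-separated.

G, G, Z, P, G, P, P

P1 → G (d²=2009.00)
P2 → G (d²=36.00)
P3 → Z (d²=100.00)
P4 → P (d²=2834.00)
P5 → G (d²=229.00)
P6 → P (d²=3364.00)
P7 → P (d²=697.00)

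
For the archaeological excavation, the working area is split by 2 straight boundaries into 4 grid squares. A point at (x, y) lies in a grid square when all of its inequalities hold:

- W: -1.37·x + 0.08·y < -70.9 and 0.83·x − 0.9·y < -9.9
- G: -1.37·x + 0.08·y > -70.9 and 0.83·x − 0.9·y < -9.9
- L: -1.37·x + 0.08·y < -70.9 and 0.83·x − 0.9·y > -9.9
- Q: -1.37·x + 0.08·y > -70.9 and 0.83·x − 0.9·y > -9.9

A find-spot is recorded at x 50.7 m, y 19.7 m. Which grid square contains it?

-1.37·50.7 + 0.08·19.7 = -67.883, which is > -70.9
0.83·50.7 − 0.9·19.7 = 24.351, which is > -9.9
This sign pattern matches Q.

Q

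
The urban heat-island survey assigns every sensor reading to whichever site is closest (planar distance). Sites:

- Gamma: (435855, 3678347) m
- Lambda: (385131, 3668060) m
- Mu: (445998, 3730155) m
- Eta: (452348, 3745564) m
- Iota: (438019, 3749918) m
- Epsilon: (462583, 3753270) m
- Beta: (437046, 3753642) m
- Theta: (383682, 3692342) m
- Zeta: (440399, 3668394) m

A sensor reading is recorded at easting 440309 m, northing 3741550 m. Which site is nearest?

Iota

Squared distances to each site:
Gamma: 4014457325.000; Lambda: 8445391784.000; Mu: 162210746.000; Eta: 161049717.000; Iota: 75267524.000; Epsilon: 633489476.000; Beta: 156863633.000; Theta: 5628044393.000; Zeta: 5351808436.000.
Minimum at Iota.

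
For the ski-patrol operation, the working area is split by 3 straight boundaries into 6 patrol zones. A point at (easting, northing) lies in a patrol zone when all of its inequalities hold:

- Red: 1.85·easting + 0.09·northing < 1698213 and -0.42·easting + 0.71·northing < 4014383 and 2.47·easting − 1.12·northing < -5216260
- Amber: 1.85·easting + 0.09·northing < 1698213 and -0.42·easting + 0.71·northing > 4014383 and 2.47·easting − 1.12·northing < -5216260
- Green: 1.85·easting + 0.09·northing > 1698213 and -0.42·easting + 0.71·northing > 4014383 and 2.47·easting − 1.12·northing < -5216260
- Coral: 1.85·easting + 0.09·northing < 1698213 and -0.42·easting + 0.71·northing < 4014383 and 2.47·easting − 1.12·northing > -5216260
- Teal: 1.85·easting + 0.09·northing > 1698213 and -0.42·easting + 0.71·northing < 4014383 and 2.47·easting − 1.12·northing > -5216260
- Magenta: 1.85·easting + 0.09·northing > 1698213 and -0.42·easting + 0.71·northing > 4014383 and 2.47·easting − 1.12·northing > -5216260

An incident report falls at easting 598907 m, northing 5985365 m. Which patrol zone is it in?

Red

1.85·598907 + 0.09·5985365 = 1646660.800, which is < 1698213
-0.42·598907 + 0.71·5985365 = 3998068.210, which is < 4014383
2.47·598907 − 1.12·5985365 = -5224308.510, which is < -5216260
This sign pattern matches Red.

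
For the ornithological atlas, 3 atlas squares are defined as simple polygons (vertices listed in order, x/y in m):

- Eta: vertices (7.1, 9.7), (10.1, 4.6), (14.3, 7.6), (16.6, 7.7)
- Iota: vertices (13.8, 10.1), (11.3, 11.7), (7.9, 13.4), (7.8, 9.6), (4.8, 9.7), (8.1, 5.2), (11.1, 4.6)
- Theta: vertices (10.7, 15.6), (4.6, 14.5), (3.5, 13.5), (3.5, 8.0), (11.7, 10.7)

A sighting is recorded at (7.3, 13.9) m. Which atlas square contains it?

Cast a ray rightward from (7.3, 13.9). For each polygon, the edges (by vertex number in listed order) whose endpoints lie on opposite sides of y = 13.9, where each meets that height, and whether that is right or left of the point:
Eta: no edge straddles that height → 0 crossings.
Iota: no edge straddles that height → 0 crossings.
Theta: 2–3 at x≈3.94 (left), 5–1 at x≈11.05 (right) → 1 crossing.
Only Theta has an odd count, so the point is inside Theta.

Theta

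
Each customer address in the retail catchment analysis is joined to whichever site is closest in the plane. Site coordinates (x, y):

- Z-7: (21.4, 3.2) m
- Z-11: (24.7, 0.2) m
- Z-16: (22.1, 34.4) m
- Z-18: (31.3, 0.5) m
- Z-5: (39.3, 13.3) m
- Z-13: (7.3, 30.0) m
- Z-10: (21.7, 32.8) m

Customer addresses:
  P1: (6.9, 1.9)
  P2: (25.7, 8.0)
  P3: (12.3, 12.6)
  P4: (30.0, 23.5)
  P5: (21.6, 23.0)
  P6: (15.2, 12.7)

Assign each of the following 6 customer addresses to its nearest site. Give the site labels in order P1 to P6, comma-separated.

P1 → Z-7 (d²=211.94)
P2 → Z-7 (d²=41.53)
P3 → Z-7 (d²=171.17)
P4 → Z-10 (d²=155.38)
P5 → Z-10 (d²=96.05)
P6 → Z-7 (d²=128.69)

Z-7, Z-7, Z-7, Z-10, Z-10, Z-7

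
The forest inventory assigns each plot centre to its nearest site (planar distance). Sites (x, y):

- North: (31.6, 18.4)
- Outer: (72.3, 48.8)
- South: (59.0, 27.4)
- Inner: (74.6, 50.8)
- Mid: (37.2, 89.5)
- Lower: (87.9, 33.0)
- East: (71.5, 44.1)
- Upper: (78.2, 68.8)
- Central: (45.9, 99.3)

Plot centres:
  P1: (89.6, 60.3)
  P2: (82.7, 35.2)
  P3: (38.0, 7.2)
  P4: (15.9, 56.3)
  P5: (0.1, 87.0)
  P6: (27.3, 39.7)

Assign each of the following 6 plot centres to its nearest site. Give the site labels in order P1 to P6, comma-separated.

P1 → Upper (d²=202.21)
P2 → Lower (d²=31.88)
P3 → North (d²=166.40)
P4 → Mid (d²=1555.93)
P5 → Mid (d²=1382.66)
P6 → North (d²=472.18)

Upper, Lower, North, Mid, Mid, North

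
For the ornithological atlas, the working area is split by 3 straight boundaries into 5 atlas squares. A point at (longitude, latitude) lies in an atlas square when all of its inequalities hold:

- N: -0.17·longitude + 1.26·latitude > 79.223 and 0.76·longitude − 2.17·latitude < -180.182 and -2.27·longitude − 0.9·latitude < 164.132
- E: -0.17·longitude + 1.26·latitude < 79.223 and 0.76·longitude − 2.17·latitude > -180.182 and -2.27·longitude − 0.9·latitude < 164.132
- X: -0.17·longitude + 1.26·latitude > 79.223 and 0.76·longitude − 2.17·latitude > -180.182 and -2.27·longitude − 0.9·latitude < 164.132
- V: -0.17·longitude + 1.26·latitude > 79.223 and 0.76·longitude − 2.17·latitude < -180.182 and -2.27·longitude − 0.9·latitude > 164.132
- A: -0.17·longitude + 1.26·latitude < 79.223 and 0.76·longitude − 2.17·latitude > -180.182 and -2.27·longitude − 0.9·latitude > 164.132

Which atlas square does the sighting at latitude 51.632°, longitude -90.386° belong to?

N

-0.17·-90.386 + 1.26·51.632 = 80.422, which is > 79.223
0.76·-90.386 − 2.17·51.632 = -180.735, which is < -180.182
-2.27·-90.386 − 0.9·51.632 = 158.707, which is < 164.132
This sign pattern matches N.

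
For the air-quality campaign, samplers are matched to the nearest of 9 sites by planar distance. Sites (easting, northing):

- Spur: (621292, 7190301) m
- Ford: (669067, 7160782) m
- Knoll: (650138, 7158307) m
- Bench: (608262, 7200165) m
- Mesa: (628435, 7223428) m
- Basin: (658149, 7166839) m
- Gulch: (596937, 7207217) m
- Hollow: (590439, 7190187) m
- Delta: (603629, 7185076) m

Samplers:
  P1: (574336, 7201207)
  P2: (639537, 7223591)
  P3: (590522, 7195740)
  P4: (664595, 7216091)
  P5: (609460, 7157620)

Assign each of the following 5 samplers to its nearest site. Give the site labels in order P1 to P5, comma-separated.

Hollow, Mesa, Hollow, Mesa, Delta

P1 → Hollow (d²=380747009.00)
P2 → Mesa (d²=123280973.00)
P3 → Hollow (d²=30842698.00)
P4 → Mesa (d²=1361377169.00)
P5 → Delta (d²=787832497.00)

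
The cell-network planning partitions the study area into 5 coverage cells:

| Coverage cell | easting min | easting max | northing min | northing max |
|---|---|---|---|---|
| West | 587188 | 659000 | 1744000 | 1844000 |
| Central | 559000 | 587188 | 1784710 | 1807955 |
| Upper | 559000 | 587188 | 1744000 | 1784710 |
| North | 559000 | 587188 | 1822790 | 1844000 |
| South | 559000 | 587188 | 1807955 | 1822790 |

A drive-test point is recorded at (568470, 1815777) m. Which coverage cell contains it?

South

The point has easting = 568470 and northing = 1815777.
Only South satisfies 559000 ≤ easting ≤ 587188 and 1807955 ≤ northing ≤ 1822790.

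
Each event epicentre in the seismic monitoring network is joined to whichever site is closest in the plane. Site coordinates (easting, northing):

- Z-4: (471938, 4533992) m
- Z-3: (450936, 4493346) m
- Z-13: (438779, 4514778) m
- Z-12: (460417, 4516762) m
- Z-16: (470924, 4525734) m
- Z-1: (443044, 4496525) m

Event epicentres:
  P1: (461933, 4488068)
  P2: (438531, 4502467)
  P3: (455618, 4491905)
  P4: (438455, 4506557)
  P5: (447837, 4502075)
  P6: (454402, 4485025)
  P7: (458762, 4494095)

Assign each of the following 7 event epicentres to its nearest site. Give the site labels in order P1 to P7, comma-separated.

P1 → Z-3 (d²=148791293.00)
P2 → Z-1 (d²=55674533.00)
P3 → Z-3 (d²=23997605.00)
P4 → Z-13 (d²=67689817.00)
P5 → Z-1 (d²=53775349.00)
P6 → Z-3 (d²=81252197.00)
P7 → Z-3 (d²=61807277.00)

Z-3, Z-1, Z-3, Z-13, Z-1, Z-3, Z-3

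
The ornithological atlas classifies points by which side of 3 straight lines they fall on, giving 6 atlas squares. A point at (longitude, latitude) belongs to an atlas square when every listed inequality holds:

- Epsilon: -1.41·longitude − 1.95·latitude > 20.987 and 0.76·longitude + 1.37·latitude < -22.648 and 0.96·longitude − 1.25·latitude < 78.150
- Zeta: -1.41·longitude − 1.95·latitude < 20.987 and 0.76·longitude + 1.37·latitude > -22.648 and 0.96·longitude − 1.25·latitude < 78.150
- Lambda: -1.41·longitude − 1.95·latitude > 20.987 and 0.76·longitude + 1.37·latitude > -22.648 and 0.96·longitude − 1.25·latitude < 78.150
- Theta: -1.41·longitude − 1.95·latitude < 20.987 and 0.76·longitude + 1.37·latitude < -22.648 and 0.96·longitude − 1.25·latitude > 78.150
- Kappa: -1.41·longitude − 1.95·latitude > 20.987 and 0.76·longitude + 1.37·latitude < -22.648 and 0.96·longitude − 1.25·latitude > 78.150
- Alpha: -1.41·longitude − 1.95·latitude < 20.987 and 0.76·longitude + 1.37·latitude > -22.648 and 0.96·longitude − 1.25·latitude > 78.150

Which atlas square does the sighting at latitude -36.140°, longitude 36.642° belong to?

Alpha

-1.41·36.642 − 1.95·-36.140 = 18.808, which is < 20.987
0.76·36.642 + 1.37·-36.140 = -21.664, which is > -22.648
0.96·36.642 − 1.25·-36.140 = 80.351, which is > 78.150
This sign pattern matches Alpha.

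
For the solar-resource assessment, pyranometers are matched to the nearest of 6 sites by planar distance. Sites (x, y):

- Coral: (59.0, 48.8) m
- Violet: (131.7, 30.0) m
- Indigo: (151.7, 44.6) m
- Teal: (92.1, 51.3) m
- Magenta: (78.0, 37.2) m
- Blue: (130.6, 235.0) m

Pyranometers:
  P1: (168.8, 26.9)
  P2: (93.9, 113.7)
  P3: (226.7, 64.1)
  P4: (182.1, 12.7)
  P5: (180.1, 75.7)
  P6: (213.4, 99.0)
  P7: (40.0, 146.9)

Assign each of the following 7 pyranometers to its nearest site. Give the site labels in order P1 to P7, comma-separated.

Indigo, Teal, Indigo, Indigo, Indigo, Indigo, Coral

P1 → Indigo (d²=605.70)
P2 → Teal (d²=3897.00)
P3 → Indigo (d²=6005.25)
P4 → Indigo (d²=1941.77)
P5 → Indigo (d²=1773.77)
P6 → Indigo (d²=6766.25)
P7 → Coral (d²=9984.61)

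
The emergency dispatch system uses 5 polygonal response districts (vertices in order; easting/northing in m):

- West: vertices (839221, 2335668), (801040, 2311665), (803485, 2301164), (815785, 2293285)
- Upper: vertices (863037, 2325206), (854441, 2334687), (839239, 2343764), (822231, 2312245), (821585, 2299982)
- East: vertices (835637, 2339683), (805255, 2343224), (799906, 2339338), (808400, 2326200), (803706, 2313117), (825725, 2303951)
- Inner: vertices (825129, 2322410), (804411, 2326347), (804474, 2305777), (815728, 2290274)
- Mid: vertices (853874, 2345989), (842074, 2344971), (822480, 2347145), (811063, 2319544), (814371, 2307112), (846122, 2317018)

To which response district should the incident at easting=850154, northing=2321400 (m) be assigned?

Cast a ray rightward from (850154, 2321400). For each polygon, the edges (by vertex number in listed order) whose endpoints lie on opposite sides of northing = 2321400, where each meets that height, and whether that is right or left of the point:
West: 1–2 at easting≈816525.2 (left), 4–1 at easting≈831331.4 (left) → 0 crossings.
Upper: 3–4 at easting≈827171.1 (left), 5–1 at easting≈856782.4 (right) → 1 crossing.
East: 4–5 at easting≈806677.8 (left), 6–1 at easting≈830565.3 (left) → 0 crossings.
Inner: 2–3 at easting≈804426.2 (left), 4–1 at easting≈824833.5 (left) → 0 crossings.
Mid: 3–4 at easting≈811830.7 (left), 6–1 at easting≈847294.5 (left) → 0 crossings.
Only Upper has an odd count, so the point is inside Upper.

Upper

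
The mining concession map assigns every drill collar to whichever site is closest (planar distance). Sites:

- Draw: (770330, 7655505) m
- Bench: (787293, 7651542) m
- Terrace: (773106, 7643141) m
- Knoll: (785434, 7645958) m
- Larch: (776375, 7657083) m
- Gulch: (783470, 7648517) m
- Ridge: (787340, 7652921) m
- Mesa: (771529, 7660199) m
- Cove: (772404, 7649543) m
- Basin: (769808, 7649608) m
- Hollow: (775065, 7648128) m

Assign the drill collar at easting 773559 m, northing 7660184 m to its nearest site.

Squared distances to each site:
Draw: 32319482.000; Bench: 263306920.000; Terrace: 290669058.000; Knoll: 343394701.000; Larch: 17546057.000; Gulch: 234346810.000; Ridge: 242667130.000; Mesa: 4121125.000; Cove: 114564906.000; Basin: 125921777.000; Hollow: 147615172.000.
Minimum at Mesa.

Mesa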